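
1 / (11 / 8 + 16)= 8 / 139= 0.06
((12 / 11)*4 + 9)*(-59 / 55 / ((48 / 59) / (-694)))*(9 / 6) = 177562329 / 9680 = 18343.22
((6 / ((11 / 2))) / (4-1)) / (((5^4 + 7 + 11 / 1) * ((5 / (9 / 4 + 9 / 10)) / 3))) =189 / 176825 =0.00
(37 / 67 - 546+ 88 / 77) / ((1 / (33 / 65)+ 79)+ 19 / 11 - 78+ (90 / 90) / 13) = -109514691 / 960512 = -114.02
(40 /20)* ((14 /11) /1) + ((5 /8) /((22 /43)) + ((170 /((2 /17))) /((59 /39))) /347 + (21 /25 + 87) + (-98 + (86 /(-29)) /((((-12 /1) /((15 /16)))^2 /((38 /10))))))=-1240249095479 /334381414400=-3.71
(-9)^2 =81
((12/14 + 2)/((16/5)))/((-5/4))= -5/7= -0.71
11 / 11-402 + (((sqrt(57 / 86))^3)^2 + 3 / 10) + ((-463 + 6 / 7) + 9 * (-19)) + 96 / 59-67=-1443388687763 / 1313455640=-1098.92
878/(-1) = -878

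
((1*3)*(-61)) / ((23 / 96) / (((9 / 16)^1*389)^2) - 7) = 6729093549 / 257396837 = 26.14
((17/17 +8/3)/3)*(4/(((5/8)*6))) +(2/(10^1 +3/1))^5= 65351888/50124555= 1.30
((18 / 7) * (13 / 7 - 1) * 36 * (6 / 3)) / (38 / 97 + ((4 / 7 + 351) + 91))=188568 / 526351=0.36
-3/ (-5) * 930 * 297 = 165726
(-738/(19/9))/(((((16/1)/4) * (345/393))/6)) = -1305153/2185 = -597.32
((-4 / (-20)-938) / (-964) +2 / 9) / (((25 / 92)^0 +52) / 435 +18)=1503389 / 22797636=0.07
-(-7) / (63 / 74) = 74 / 9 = 8.22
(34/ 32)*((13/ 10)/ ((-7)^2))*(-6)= -663/ 3920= -0.17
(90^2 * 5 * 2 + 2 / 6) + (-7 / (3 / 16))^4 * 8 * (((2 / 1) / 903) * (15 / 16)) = 394518401 / 3483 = 113269.71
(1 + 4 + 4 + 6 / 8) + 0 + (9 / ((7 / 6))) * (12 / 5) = 3957 / 140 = 28.26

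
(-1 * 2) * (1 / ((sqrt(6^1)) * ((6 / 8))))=-4 * sqrt(6) / 9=-1.09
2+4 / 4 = 3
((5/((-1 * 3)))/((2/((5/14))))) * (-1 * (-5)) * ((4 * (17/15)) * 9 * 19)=-8075/7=-1153.57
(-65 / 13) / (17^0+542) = -5 / 543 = -0.01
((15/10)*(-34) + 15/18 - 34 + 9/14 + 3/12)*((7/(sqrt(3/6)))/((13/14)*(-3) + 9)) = -132.66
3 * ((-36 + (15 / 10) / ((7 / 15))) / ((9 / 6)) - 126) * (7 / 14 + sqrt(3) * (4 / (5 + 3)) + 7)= -46575 / 14 - 3105 * sqrt(3) / 14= -3710.93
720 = 720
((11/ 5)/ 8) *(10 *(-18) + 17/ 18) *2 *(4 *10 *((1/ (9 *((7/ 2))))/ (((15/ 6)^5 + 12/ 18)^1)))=-2268992/ 1783971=-1.27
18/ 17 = 1.06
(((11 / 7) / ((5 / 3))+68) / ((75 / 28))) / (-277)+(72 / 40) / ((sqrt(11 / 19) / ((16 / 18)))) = -9652 / 103875+8 * sqrt(209) / 55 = 2.01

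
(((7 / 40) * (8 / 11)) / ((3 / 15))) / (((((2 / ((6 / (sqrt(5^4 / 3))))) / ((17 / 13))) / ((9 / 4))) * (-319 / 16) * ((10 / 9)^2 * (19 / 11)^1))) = -260253 * sqrt(3) / 49245625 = -0.01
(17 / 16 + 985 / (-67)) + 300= 306979 / 1072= 286.36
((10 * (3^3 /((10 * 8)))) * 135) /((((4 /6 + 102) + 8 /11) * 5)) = 24057 /27296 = 0.88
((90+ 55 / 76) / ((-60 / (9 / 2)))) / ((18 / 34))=-23443 / 1824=-12.85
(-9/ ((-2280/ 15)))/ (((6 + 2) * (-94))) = -9/ 114304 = -0.00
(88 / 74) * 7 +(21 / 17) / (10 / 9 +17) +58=6807027 / 102527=66.39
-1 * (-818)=818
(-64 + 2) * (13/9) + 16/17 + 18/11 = -146384/1683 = -86.98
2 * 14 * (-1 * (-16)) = 448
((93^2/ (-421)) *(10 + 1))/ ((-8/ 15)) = 1427085/ 3368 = 423.72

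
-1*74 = -74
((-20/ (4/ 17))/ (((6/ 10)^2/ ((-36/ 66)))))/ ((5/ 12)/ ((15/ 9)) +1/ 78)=221000/ 451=490.02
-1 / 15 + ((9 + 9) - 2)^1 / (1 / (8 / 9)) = 637 / 45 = 14.16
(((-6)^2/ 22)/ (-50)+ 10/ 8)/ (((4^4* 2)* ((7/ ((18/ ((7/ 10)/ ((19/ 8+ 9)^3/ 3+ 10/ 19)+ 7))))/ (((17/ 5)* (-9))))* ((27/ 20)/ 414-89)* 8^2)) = 55257737848911/ 11779308759728168960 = 0.00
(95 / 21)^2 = 9025 / 441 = 20.46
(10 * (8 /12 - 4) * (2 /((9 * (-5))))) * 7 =280 /27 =10.37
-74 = -74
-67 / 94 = -0.71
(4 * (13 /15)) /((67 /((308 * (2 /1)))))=31.87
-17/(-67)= 17/67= 0.25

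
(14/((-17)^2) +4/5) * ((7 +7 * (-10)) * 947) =-50618.95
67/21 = 3.19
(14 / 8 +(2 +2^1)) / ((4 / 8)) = 23 / 2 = 11.50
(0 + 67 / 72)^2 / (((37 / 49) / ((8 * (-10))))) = -1099805 / 11988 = -91.74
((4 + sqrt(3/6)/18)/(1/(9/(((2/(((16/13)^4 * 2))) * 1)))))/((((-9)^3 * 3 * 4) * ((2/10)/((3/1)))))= -327680/2313441 - 20480 * sqrt(2)/20820969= -0.14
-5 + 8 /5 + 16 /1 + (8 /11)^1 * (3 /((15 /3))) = 717 /55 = 13.04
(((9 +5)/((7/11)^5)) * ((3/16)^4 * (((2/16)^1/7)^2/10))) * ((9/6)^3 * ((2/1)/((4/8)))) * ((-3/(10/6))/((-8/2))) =0.00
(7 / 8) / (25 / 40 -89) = -1 / 101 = -0.01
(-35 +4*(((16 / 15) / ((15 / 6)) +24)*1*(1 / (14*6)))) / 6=-53293 / 9450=-5.64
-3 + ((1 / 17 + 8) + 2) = 120 / 17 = 7.06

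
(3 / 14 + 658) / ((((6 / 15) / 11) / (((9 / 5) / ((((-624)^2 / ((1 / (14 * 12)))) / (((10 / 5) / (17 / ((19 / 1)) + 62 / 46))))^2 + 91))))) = 174218154165 / 28767830657799462896212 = 0.00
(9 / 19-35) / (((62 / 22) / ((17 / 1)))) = -122672 / 589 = -208.27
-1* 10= -10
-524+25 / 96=-50279 / 96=-523.74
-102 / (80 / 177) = -9027 / 40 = -225.68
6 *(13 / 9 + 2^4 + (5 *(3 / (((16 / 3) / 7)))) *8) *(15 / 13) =15745 / 13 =1211.15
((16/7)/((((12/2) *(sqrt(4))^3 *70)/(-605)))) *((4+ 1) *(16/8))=-605/147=-4.12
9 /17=0.53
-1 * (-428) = 428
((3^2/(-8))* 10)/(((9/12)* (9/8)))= -40/3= -13.33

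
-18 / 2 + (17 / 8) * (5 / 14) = -923 / 112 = -8.24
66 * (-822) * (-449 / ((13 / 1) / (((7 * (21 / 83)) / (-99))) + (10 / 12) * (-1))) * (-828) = 5929796115936 / 213887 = 27723966.94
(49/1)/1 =49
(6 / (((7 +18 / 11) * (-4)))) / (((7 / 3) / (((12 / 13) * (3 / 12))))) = -297 / 17290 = -0.02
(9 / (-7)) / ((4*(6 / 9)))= -27 / 56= -0.48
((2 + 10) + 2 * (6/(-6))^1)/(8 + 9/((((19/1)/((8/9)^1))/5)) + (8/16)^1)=380/403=0.94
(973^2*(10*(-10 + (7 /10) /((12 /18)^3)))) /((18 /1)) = -578451419 /144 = -4017023.74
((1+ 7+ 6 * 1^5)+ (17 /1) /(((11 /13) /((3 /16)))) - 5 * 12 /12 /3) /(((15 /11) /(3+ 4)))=59507 /720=82.65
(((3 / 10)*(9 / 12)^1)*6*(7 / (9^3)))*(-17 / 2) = -0.11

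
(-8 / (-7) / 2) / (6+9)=4 / 105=0.04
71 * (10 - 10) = 0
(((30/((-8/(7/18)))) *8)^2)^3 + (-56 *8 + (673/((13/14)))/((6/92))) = 23998526545/9477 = 2532291.50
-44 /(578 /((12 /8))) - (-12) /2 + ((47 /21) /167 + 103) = 108.90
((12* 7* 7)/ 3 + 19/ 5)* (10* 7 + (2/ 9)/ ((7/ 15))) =98568/ 7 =14081.14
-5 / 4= -1.25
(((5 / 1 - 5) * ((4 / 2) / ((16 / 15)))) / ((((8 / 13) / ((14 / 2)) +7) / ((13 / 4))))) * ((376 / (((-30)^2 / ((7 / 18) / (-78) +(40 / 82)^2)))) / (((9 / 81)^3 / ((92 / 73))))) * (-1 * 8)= 0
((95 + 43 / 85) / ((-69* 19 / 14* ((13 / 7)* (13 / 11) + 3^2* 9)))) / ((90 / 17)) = -243089 / 104978325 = -0.00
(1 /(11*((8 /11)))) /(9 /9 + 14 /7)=1 /24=0.04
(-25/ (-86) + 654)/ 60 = 56269/ 5160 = 10.90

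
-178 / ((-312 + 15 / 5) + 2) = 178 / 307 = 0.58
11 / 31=0.35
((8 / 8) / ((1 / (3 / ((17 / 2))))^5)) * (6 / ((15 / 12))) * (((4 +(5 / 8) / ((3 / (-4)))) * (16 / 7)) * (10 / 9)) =2101248 / 9938999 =0.21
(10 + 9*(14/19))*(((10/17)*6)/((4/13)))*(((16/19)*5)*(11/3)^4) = 24058091200/165699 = 145191.53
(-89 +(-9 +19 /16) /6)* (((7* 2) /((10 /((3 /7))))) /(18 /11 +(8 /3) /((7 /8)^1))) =-2002539 /173120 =-11.57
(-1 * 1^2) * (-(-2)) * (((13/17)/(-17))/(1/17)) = 26/17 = 1.53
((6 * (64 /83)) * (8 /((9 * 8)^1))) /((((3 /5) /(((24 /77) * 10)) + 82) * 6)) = 25600 /24559119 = 0.00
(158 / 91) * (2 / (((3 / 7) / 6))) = 632 / 13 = 48.62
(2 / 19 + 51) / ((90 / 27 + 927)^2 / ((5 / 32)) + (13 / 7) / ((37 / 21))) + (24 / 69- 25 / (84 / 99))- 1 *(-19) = -1141666040578855 / 112852432945924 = -10.12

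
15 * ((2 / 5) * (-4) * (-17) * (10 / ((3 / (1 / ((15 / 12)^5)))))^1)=278528 / 625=445.64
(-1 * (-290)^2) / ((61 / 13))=-1093300 / 61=-17922.95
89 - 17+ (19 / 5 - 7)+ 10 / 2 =73.80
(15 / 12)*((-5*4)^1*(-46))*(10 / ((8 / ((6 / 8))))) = 8625 / 8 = 1078.12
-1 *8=-8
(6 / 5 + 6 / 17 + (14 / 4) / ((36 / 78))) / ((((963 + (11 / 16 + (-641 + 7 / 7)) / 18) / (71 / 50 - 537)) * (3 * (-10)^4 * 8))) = -249553501 / 11352387500000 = -0.00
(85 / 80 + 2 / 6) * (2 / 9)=67 / 216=0.31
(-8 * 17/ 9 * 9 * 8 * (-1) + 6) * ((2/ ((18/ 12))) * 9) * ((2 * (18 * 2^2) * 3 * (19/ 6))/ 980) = 4489776/ 245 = 18325.62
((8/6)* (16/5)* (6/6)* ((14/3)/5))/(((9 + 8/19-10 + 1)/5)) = 2128/45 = 47.29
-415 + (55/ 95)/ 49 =-386354/ 931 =-414.99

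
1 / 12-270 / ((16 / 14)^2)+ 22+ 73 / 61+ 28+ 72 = -488617 / 5856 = -83.44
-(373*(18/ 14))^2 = -11269449/ 49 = -229988.76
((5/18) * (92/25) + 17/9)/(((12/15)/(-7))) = -917/36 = -25.47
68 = 68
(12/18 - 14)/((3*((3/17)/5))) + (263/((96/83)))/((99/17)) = -825707/9504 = -86.88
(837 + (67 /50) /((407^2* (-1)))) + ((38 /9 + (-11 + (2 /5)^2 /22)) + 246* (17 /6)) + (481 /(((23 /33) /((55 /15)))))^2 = 6404847.46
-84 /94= -42 /47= -0.89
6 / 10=3 / 5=0.60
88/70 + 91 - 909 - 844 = -58126/35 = -1660.74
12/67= 0.18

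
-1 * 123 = -123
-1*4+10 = 6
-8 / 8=-1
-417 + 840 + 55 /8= 429.88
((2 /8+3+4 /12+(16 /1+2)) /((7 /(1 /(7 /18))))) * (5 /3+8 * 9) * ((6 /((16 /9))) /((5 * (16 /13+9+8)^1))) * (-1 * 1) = -956709 /44240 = -21.63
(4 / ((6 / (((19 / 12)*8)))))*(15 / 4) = 95 / 3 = 31.67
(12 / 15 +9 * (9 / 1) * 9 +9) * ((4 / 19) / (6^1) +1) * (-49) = -10679354 / 285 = -37471.42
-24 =-24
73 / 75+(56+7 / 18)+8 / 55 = 284663 / 4950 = 57.51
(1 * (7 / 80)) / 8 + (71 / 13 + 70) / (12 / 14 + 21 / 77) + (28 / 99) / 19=66.81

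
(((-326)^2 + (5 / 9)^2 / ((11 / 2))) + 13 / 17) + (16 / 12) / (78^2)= 272051976406 / 2559843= 106276.82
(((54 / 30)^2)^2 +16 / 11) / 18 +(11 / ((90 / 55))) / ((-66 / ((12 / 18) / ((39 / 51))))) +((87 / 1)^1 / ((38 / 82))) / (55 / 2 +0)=7.40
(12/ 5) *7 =84/ 5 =16.80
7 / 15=0.47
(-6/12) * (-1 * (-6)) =-3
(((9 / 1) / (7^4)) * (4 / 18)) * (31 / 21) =62 / 50421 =0.00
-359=-359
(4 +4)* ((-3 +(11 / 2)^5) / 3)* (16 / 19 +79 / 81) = 450191135 / 18468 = 24376.82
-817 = -817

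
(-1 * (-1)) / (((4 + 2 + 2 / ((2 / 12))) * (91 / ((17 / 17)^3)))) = 1 / 1638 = 0.00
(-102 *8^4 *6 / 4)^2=392737849344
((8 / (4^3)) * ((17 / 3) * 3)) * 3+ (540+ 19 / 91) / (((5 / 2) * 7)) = 948979 / 25480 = 37.24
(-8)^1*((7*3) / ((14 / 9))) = -108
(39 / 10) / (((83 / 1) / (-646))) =-12597 / 415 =-30.35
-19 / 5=-3.80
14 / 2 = 7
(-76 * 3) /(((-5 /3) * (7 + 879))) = 342 /2215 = 0.15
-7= -7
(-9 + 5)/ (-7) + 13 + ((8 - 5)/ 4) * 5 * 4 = 28.57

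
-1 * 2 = -2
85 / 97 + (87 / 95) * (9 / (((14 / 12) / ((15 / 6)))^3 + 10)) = 106327120 / 62833399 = 1.69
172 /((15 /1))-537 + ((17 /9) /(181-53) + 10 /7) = -21131309 /40320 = -524.09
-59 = -59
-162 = -162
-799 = -799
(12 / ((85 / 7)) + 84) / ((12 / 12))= 7224 / 85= 84.99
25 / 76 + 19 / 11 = 1719 / 836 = 2.06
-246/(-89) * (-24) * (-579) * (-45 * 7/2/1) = -538400520/89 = -6049444.04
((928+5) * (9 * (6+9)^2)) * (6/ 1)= 11335950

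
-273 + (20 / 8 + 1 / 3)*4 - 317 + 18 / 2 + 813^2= 1981198 / 3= 660399.33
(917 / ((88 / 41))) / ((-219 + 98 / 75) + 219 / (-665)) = -375030075 / 191380288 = -1.96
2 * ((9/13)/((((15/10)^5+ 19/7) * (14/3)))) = 864/30017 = 0.03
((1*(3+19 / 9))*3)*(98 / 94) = 2254 / 141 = 15.99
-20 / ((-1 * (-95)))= -4 / 19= -0.21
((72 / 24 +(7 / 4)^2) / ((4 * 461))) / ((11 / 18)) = 873 / 162272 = 0.01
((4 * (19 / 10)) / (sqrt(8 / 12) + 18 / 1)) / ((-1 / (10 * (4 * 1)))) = -8208 / 485 + 152 * sqrt(6) / 485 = -16.16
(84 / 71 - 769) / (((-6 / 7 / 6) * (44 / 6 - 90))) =-1144815 / 17608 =-65.02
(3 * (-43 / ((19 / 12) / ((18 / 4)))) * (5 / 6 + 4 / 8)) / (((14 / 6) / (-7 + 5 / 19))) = 3566592 / 2527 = 1411.39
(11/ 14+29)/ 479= 417/ 6706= 0.06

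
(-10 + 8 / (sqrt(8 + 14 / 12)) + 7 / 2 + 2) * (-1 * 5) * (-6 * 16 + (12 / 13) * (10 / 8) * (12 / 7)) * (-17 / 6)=545445 / 91- 193936 * sqrt(330) / 1001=2474.40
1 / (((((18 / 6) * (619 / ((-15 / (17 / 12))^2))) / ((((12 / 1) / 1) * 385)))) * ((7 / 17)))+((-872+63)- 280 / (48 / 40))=-11521421 / 31569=-364.96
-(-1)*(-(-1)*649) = 649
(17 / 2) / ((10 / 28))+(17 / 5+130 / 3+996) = 15998 / 15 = 1066.53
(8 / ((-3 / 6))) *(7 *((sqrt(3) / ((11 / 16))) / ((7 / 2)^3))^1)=-2048 *sqrt(3) / 539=-6.58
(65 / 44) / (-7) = -65 / 308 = -0.21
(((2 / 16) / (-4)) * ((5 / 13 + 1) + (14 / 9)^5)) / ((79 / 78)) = -4027297 / 12439656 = -0.32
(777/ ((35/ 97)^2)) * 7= 41775.96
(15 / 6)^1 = 5 / 2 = 2.50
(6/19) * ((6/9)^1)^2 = 8/57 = 0.14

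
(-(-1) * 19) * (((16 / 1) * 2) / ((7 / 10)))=6080 / 7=868.57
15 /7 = 2.14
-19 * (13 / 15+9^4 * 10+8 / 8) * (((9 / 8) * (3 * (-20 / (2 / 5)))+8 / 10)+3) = 30844630609 / 150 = 205630870.73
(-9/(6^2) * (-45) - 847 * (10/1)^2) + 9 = -338719/4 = -84679.75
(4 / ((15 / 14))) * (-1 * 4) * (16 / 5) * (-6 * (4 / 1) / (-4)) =-286.72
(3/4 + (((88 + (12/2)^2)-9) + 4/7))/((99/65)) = 211705/2772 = 76.37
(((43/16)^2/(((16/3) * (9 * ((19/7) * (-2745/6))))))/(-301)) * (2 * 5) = 43/10681344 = 0.00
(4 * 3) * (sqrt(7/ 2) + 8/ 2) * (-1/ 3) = -16-2 * sqrt(14) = -23.48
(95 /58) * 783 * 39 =100035 /2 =50017.50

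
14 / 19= 0.74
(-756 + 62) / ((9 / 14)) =-9716 / 9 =-1079.56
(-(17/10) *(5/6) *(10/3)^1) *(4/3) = -170/27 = -6.30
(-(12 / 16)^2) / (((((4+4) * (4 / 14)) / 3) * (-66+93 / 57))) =3591 / 313088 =0.01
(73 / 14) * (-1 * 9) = -657 / 14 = -46.93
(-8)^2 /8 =8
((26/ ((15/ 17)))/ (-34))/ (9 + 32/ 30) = -13/ 151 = -0.09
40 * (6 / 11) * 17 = 4080 / 11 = 370.91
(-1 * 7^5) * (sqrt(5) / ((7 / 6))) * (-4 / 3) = 19208 * sqrt(5) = 42950.39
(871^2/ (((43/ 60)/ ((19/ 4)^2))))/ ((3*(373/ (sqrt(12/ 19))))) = 72070895*sqrt(57)/ 32078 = 16962.51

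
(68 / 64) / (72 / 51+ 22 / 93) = 26877 / 41696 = 0.64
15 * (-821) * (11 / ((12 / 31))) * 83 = -116183815 / 4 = -29045953.75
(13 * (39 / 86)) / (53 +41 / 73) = 37011 / 336260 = 0.11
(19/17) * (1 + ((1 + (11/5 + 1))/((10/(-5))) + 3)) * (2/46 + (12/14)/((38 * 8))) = 21527/218960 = 0.10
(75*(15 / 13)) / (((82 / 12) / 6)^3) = 52488000 / 895973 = 58.58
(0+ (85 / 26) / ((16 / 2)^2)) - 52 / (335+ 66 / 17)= -981291 / 9586304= -0.10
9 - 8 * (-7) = 65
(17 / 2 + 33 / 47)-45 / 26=4565 / 611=7.47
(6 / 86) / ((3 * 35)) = 0.00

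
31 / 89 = 0.35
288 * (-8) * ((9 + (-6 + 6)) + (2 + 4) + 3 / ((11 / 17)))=-497664 / 11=-45242.18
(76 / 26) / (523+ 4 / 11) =22 / 3939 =0.01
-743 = -743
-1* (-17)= 17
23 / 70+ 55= 3873 / 70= 55.33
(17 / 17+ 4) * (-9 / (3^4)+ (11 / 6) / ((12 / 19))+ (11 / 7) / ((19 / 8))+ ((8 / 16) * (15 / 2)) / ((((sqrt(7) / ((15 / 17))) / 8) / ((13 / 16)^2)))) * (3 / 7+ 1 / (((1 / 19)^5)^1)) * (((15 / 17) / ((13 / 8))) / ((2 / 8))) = 19105830800800 / 205751+ 950590046250 * sqrt(7) / 14161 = 270461201.19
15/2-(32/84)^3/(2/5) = 136355/18522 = 7.36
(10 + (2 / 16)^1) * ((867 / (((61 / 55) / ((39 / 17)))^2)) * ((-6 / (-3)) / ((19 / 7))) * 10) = 39131717625 / 141398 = 276748.73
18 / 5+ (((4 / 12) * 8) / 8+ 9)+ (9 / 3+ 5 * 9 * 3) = 2264 / 15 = 150.93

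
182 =182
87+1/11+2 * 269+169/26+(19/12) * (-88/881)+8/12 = 632.10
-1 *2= -2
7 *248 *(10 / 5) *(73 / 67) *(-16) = -4055296 / 67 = -60526.81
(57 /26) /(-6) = -19 /52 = -0.37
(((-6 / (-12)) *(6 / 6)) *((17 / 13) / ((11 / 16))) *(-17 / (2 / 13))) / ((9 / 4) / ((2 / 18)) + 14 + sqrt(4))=-4624 / 1595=-2.90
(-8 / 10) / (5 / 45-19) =0.04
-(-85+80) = 5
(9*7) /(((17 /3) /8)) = 1512 /17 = 88.94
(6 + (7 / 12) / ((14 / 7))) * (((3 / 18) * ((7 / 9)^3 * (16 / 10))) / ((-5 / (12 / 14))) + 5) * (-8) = -13700683 / 54675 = -250.58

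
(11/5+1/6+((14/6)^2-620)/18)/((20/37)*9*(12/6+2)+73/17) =-8094601/6051105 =-1.34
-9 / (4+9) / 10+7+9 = 2071 / 130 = 15.93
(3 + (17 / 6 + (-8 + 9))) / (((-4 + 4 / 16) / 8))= -656 / 45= -14.58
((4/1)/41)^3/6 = 32/206763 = 0.00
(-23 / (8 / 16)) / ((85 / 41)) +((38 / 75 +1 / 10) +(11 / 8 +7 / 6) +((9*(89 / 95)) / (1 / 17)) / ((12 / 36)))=79646107 / 193800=410.97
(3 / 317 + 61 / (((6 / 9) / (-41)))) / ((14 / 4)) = -2378445 / 2219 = -1071.85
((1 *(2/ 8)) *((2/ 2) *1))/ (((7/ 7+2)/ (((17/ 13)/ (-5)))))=-17/ 780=-0.02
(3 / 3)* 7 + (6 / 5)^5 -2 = 23401 / 3125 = 7.49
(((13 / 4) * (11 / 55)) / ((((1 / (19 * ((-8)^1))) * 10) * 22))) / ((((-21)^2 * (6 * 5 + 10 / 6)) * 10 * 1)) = -13 / 4042500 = -0.00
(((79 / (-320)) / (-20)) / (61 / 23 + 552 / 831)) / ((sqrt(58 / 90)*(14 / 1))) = 503309*sqrt(145) / 18300531200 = 0.00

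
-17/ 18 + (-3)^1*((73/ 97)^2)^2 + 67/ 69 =-34296793231/ 36651122334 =-0.94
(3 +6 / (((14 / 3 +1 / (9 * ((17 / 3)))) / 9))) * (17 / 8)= 59007 / 1912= 30.86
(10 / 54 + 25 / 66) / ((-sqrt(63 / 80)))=-670 * sqrt(35) / 6237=-0.64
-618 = -618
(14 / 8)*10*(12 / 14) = 15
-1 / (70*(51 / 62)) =-31 / 1785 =-0.02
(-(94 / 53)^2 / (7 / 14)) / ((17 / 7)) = -123704 / 47753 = -2.59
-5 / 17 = -0.29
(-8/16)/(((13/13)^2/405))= -405/2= -202.50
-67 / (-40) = 67 / 40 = 1.68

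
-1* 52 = -52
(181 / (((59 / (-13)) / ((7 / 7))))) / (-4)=2353 / 236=9.97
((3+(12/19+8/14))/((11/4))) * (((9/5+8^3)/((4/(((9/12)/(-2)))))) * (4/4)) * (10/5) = -615459/4180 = -147.24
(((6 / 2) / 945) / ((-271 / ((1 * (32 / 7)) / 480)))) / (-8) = 1 / 71706600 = 0.00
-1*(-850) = 850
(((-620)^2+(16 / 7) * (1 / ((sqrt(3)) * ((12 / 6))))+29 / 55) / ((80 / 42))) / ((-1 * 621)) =-49331401 / 151800 - sqrt(3) / 3105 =-324.98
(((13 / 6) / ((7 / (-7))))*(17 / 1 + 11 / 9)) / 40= -533 / 540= -0.99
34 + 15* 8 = 154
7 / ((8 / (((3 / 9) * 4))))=7 / 6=1.17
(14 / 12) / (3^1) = 7 / 18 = 0.39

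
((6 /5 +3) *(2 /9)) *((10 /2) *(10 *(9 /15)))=28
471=471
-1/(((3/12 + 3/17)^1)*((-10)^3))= 17/7250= 0.00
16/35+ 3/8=233/280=0.83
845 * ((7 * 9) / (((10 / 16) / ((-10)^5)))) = -8517600000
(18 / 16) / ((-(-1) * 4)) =9 / 32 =0.28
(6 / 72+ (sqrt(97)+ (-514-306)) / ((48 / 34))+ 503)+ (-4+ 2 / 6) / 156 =-18199 / 234+ 17*sqrt(97) / 24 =-70.80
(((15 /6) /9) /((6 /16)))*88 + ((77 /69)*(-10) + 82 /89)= 3036872 /55269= 54.95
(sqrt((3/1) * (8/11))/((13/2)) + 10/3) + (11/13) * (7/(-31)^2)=4 * sqrt(66)/143 + 125161/37479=3.57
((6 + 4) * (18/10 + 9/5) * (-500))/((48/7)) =-2625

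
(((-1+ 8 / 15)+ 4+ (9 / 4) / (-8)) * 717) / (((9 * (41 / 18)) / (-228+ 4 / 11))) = -116773727 / 4510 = -25892.18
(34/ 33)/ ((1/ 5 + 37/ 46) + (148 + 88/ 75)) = 39100/ 5699243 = 0.01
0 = 0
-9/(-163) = 9/163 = 0.06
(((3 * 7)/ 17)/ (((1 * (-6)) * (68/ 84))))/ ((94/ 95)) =-13965/ 54332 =-0.26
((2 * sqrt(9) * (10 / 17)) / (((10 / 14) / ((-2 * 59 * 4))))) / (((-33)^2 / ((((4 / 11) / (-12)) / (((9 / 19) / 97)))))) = 24357088 / 1832787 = 13.29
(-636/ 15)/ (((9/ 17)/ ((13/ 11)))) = -46852/ 495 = -94.65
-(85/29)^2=-7225/841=-8.59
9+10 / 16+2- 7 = 37 / 8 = 4.62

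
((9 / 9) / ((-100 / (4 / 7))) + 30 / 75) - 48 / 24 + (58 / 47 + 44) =43.63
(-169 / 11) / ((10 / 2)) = -169 / 55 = -3.07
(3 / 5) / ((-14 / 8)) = -12 / 35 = -0.34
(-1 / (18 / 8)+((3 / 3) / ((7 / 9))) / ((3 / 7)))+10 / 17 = 481 / 153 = 3.14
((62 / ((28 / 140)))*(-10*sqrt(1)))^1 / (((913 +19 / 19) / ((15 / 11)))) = -23250 / 5027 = -4.63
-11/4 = -2.75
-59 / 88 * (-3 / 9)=0.22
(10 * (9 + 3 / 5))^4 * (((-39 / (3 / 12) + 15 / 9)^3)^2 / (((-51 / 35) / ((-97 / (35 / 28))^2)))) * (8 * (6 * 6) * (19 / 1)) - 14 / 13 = -86038787638258405126615794191858 / 3315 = -25954385411239337896415020000.00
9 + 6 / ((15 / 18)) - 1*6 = 51 / 5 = 10.20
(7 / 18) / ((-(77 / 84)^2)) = -56 / 121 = -0.46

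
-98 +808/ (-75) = -8158/ 75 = -108.77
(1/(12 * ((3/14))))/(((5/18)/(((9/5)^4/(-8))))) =-45927/25000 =-1.84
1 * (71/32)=71/32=2.22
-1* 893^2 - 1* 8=-797457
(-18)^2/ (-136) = -81/ 34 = -2.38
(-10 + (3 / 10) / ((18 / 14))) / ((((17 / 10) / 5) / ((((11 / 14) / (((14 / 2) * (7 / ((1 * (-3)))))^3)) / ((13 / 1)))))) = 145035 / 364006006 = 0.00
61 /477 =0.13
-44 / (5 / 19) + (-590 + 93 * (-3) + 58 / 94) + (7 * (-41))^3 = -23640938.58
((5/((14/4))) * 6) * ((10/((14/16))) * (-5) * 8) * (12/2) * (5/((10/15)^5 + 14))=-699840000/84133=-8318.26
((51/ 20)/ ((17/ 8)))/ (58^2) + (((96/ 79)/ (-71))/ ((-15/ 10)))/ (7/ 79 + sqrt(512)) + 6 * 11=80896 * sqrt(2)/ 226869353 + 125926779916559/ 1907971258730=66.00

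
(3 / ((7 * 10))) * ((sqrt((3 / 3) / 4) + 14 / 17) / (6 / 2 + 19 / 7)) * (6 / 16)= 81 / 21760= 0.00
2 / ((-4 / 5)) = -5 / 2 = -2.50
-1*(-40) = 40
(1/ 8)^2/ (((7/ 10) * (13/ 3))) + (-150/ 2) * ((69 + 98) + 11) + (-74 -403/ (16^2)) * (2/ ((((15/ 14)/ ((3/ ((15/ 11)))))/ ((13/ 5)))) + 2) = -14308.07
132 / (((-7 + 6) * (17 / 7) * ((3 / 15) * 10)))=-462 / 17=-27.18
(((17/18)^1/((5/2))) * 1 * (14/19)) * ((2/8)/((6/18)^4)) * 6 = 3213/95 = 33.82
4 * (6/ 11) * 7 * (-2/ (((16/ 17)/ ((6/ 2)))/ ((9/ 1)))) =-9639/ 11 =-876.27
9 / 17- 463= -7862 / 17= -462.47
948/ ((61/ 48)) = 45504/ 61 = 745.97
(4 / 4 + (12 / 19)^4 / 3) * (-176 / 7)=-24153008 / 912247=-26.48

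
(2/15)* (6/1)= 4/5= 0.80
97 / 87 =1.11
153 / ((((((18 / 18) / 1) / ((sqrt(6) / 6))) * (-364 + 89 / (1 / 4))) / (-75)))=3825 * sqrt(6) / 16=585.58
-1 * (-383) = 383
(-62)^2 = 3844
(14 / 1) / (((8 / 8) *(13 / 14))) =196 / 13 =15.08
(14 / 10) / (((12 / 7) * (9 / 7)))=0.64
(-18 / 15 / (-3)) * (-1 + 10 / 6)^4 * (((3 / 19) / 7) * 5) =32 / 3591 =0.01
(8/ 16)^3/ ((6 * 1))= 1/ 48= 0.02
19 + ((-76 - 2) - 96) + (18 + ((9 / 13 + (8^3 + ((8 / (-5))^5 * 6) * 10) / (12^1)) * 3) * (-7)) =434414 / 8125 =53.47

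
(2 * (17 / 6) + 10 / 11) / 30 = 217 / 990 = 0.22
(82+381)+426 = 889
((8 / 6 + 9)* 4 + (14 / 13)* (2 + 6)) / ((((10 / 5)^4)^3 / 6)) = 487 / 6656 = 0.07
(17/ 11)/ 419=0.00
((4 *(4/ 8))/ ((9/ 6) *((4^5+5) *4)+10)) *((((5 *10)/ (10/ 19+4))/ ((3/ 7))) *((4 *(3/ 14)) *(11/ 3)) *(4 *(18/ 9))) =20900/ 99717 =0.21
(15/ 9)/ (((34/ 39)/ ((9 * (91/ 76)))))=53235/ 2584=20.60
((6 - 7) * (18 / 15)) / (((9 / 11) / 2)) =-44 / 15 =-2.93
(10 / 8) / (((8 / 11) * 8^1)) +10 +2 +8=5175 / 256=20.21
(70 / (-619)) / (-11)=70 / 6809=0.01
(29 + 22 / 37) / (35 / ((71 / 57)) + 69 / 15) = 0.91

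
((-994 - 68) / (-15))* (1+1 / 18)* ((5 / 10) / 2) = 1121 / 60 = 18.68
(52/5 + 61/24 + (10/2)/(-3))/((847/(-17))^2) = 11849/2608760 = 0.00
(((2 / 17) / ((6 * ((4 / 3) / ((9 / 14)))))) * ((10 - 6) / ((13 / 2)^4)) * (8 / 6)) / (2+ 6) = 12 / 3398759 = 0.00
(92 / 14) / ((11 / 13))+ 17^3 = 378899 / 77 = 4920.77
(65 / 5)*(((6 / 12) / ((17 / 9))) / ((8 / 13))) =1521 / 272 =5.59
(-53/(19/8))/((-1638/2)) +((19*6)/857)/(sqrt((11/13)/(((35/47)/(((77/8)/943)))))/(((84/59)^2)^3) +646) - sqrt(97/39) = -sqrt(3783)/39 - 37163389609014190141390848*sqrt(5761730)/21642744219624057860666741437486312241 +9245872730863308742067906660547930851624/336782742801569964369835163508724504782201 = -1.55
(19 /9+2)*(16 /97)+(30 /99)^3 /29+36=3707916940 /101090781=36.68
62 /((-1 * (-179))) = 62 /179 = 0.35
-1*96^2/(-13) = 708.92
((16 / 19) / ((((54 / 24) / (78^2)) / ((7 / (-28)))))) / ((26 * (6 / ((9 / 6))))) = -104 / 19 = -5.47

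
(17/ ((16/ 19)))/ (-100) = -323/ 1600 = -0.20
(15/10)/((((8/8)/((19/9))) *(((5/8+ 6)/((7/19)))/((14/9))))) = 392/1431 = 0.27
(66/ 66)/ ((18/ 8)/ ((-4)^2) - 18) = -64/ 1143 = -0.06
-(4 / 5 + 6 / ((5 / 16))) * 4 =-80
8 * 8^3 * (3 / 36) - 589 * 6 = -9578 / 3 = -3192.67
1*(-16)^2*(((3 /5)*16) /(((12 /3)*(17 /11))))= 33792 /85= 397.55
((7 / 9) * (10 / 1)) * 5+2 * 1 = 368 / 9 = 40.89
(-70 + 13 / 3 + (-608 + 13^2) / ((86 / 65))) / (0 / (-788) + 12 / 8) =-102547 / 387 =-264.98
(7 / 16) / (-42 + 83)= 7 / 656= 0.01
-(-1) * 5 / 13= 5 / 13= 0.38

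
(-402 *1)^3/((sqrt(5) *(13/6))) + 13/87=13/87 - 389788848 *sqrt(5)/65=-13409143.87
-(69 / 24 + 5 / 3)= -109 / 24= -4.54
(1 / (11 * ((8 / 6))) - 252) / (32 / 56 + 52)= -77595 / 16192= -4.79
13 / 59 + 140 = 8273 / 59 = 140.22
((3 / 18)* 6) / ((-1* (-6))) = 1 / 6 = 0.17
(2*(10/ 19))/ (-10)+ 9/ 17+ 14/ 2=2398/ 323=7.42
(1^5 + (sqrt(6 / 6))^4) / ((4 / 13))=13 / 2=6.50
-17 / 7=-2.43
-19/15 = -1.27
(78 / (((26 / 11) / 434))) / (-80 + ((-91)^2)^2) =14322 / 68574881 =0.00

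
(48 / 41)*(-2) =-96 / 41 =-2.34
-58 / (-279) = 58 / 279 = 0.21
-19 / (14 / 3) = -57 / 14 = -4.07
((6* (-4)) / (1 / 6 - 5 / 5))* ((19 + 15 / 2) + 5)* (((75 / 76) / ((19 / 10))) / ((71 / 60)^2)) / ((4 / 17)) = 2602530000 / 1819801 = 1430.12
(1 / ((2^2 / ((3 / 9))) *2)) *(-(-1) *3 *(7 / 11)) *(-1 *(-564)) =987 / 22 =44.86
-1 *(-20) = 20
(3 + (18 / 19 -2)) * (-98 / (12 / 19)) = -1813 / 6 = -302.17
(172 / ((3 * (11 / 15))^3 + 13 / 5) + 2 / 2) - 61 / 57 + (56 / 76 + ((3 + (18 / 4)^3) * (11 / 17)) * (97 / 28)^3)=1573287236149 / 617992704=2545.80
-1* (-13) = 13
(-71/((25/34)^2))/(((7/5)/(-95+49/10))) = 36975238/4375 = 8451.48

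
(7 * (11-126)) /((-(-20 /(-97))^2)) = 1514849 /80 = 18935.61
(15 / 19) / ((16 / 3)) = 45 / 304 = 0.15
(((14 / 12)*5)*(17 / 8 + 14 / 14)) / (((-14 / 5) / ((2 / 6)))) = -625 / 288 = -2.17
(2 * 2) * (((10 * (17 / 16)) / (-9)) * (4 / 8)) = -85 / 36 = -2.36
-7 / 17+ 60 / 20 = 44 / 17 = 2.59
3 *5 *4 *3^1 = 180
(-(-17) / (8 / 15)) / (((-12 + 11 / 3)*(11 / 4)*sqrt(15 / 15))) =-153 / 110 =-1.39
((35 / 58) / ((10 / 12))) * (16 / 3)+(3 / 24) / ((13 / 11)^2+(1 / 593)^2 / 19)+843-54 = 207722903707119 / 261961653920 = 792.95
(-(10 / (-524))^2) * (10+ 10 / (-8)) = -875 / 274576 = -0.00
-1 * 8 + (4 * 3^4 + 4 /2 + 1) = 319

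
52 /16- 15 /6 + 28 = 115 /4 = 28.75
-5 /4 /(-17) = 0.07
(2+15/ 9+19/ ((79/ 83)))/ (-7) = -800/ 237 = -3.38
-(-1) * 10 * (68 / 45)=136 / 9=15.11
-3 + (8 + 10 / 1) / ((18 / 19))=16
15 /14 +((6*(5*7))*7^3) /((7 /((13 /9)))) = 624305 /42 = 14864.40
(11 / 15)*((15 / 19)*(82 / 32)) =451 / 304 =1.48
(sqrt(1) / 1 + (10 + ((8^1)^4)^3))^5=1532495542092429844670198749924324725914043376998708507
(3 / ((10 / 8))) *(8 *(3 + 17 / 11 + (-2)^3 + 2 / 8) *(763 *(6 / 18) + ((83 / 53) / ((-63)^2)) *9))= -2235175616 / 142835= -15648.65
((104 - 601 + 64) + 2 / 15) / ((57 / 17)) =-110381 / 855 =-129.10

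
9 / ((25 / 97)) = 873 / 25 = 34.92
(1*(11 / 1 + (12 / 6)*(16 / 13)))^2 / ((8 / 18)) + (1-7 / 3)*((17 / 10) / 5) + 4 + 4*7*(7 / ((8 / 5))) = 27062441 / 50700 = 533.78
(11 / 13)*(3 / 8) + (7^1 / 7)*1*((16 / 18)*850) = 707497 / 936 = 755.87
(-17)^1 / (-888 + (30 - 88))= 17 / 946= 0.02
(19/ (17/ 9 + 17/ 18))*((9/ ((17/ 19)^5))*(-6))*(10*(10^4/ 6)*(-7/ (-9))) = -197592700200000/ 24137569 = -8186106.07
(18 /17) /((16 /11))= 99 /136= 0.73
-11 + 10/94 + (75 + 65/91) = 21326/329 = 64.82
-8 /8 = -1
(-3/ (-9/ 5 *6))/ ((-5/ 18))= -1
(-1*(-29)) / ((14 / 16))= 232 / 7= 33.14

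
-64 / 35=-1.83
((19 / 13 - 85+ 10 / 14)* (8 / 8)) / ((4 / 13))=-7537 / 28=-269.18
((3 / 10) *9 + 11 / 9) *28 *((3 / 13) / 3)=4942 / 585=8.45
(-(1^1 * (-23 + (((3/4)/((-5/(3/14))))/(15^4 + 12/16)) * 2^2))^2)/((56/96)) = -35431824507992652/39071001383575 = -906.86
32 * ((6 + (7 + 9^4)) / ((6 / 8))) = 841472 / 3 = 280490.67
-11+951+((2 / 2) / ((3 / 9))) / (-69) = 21619 / 23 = 939.96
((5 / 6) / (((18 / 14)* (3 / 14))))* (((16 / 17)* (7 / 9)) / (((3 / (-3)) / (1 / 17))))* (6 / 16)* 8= -27440 / 70227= -0.39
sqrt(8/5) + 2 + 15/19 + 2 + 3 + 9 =2 * sqrt(10)/5 + 319/19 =18.05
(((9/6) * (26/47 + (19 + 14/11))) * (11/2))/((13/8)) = 64602/611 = 105.73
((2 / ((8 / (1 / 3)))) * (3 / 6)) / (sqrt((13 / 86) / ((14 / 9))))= sqrt(3913) / 468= 0.13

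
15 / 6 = 5 / 2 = 2.50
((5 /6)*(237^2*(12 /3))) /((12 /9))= 280845 /2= 140422.50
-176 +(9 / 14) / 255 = -209437 / 1190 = -176.00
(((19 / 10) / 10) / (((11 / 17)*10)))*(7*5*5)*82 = 421.37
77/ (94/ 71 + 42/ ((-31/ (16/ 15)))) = -847385/ 1334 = -635.22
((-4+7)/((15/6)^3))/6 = 4/125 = 0.03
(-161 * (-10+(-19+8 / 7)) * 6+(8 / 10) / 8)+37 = 26947.10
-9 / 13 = -0.69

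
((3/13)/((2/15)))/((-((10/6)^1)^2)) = -81/130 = -0.62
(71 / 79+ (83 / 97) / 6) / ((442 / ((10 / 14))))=18415 / 10942764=0.00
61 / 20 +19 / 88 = 1437 / 440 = 3.27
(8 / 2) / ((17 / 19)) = 76 / 17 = 4.47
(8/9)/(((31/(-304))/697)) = -1695104/279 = -6075.64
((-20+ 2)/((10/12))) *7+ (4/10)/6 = -2267/15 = -151.13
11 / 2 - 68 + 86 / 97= -11953 / 194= -61.61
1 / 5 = 0.20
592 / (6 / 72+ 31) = 7104 / 373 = 19.05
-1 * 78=-78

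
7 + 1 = 8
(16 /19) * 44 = 37.05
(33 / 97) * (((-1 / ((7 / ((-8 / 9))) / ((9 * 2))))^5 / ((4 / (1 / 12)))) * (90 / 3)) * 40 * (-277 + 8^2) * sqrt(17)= -466010.81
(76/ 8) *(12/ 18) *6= 38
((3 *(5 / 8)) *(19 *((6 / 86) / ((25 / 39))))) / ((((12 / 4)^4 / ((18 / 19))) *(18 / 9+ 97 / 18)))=351 / 57190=0.01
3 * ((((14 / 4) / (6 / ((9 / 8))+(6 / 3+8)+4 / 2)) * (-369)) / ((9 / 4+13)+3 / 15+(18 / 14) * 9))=-271215 / 32786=-8.27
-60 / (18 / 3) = -10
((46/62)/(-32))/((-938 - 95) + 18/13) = 299/13303712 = 0.00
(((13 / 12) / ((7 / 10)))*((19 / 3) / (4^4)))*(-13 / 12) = -16055 / 387072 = -0.04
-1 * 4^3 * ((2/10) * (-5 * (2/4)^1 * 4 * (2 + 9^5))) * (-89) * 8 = -5381671936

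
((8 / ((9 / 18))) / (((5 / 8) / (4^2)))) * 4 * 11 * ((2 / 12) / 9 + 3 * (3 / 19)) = 4550656 / 513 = 8870.67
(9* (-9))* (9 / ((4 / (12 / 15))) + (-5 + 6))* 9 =-10206 / 5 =-2041.20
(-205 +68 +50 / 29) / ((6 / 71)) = -278533 / 174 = -1600.76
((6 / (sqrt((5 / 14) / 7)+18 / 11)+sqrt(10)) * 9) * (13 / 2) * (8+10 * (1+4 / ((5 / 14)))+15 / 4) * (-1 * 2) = -1821890070 / 31147 -1631538675 * sqrt(10) / 124588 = -99904.79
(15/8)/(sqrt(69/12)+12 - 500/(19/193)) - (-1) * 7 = 7.00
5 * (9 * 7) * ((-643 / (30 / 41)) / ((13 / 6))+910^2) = 3389408631 / 13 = 260723740.85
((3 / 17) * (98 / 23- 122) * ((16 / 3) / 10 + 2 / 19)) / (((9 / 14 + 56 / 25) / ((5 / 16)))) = -1.44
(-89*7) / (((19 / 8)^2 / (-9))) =358848 / 361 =994.04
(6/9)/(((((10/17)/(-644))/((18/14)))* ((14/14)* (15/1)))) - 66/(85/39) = -39458/425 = -92.84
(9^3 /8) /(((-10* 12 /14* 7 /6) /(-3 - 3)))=2187 /40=54.68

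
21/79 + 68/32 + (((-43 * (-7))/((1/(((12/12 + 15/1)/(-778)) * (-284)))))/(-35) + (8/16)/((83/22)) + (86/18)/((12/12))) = -39418465499/918242280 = -42.93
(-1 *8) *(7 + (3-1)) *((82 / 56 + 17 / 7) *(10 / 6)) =-3270 / 7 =-467.14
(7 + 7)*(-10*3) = -420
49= 49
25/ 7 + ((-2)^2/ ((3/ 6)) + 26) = 37.57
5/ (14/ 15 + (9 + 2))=75/ 179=0.42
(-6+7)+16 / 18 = 17 / 9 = 1.89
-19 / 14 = -1.36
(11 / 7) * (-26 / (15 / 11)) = -3146 / 105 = -29.96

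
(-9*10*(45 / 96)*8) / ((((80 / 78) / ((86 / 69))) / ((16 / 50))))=-15093 / 115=-131.24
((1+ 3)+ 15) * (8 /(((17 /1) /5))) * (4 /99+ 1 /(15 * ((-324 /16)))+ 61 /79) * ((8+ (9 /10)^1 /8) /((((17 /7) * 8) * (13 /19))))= 127392364757 /5769850320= 22.08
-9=-9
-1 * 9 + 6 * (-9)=-63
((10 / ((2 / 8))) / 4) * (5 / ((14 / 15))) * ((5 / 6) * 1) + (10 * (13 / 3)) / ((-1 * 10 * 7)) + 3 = 1975 / 42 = 47.02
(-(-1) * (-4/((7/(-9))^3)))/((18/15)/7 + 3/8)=12960/833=15.56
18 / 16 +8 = 73 / 8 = 9.12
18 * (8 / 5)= 144 / 5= 28.80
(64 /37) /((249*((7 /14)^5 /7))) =14336 /9213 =1.56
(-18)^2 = 324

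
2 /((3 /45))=30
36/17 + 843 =14367/17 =845.12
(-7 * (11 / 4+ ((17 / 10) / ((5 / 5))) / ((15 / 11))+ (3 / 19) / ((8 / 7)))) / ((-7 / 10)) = 41.35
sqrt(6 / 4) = sqrt(6) / 2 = 1.22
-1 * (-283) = 283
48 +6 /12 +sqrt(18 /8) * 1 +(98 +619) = 767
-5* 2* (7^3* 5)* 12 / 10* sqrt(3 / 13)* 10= -98863.12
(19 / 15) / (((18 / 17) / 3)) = 323 / 90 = 3.59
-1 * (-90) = 90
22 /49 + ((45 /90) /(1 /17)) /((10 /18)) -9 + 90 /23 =120161 /11270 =10.66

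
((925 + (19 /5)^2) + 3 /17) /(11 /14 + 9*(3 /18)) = 411.08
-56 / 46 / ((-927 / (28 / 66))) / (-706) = -196 / 248368329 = -0.00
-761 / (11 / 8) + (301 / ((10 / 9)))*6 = 58957 / 55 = 1071.95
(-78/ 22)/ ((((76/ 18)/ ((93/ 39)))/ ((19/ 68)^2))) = -15903/ 101728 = -0.16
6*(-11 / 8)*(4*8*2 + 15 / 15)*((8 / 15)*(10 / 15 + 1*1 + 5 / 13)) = -1760 / 3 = -586.67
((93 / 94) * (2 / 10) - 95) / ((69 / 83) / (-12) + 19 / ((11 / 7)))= -81361082 / 10317205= -7.89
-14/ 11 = -1.27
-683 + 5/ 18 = -12289/ 18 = -682.72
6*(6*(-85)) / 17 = -180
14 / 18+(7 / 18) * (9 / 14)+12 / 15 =329 / 180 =1.83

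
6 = 6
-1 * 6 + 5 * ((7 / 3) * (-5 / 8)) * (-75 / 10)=779 / 16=48.69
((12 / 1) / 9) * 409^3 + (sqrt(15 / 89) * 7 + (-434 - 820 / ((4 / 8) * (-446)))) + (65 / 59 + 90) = 7 * sqrt(1335) / 89 + 3600685378013 / 39471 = 91223568.99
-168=-168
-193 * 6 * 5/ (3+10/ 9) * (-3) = 156330/ 37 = 4225.14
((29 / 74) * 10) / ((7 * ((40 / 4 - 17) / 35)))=-725 / 259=-2.80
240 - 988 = -748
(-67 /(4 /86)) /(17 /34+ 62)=-2881 /125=-23.05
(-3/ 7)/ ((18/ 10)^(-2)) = -243/ 175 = -1.39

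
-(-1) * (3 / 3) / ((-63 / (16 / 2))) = -8 / 63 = -0.13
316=316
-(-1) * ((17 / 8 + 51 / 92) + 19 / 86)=22947 / 7912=2.90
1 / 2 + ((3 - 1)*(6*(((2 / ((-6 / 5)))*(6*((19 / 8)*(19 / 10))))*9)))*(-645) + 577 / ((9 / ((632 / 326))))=3143532.29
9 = 9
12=12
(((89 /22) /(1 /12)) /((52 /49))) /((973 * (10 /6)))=5607 /198770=0.03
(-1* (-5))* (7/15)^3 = 343/675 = 0.51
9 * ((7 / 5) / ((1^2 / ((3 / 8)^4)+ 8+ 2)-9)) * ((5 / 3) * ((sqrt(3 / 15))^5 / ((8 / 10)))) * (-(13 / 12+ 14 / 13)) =-191079 * sqrt(5) / 21720400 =-0.02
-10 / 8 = -5 / 4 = -1.25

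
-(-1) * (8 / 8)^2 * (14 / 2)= 7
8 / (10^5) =1 / 12500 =0.00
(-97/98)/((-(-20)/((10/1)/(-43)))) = 0.01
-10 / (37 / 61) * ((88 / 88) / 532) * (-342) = 2745 / 259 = 10.60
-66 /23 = -2.87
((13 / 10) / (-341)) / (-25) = 13 / 85250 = 0.00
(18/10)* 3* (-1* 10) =-54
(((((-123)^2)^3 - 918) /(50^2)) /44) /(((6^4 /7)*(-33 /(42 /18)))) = -6284387909177 /522720000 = -12022.47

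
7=7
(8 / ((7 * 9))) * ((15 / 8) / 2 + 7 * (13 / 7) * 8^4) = 851983 / 126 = 6761.77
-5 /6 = -0.83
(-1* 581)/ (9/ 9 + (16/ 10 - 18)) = 415/ 11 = 37.73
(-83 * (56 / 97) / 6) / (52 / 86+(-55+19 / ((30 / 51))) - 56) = 999320 / 9772071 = 0.10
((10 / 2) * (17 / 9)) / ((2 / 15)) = 425 / 6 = 70.83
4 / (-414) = -2 / 207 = -0.01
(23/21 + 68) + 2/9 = 4367/63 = 69.32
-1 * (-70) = 70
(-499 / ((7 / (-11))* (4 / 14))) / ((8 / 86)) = 236027 / 8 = 29503.38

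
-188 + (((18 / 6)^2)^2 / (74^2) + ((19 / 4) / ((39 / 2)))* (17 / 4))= -79851559 / 427128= -186.95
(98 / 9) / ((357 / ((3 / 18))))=7 / 1377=0.01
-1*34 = -34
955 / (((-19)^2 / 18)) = 17190 / 361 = 47.62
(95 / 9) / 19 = 5 / 9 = 0.56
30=30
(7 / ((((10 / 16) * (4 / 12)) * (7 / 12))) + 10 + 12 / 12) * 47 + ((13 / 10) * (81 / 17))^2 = 94288189 / 28900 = 3262.57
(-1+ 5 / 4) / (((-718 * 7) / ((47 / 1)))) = -47 / 20104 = -0.00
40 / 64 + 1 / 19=0.68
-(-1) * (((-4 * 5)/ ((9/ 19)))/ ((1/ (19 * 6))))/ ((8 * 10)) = -361/ 6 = -60.17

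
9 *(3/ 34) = 27/ 34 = 0.79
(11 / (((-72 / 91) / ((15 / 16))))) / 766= -5005 / 294144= -0.02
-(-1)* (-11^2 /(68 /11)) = -19.57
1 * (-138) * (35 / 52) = -2415 / 26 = -92.88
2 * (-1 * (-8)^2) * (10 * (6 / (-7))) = 7680 / 7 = 1097.14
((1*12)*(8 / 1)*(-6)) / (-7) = 576 / 7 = 82.29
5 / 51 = 0.10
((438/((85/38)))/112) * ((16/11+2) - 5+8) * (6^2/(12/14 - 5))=-2658879/27115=-98.06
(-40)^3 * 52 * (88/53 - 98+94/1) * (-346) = -142784512000/53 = -2694047396.23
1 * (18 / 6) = 3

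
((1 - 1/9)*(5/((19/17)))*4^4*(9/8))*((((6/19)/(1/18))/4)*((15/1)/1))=8812800/361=24412.19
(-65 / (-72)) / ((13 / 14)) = 35 / 36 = 0.97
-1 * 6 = -6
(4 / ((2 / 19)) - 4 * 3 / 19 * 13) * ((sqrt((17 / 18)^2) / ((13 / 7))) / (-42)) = -0.36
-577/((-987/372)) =71548/329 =217.47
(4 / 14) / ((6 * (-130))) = -1 / 2730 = -0.00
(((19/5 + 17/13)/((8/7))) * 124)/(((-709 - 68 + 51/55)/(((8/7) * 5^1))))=-4.08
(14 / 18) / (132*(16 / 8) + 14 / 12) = 14 / 4773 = 0.00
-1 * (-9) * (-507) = -4563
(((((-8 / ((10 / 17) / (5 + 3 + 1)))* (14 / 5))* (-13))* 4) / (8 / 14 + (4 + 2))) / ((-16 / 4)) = -389844 / 575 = -677.99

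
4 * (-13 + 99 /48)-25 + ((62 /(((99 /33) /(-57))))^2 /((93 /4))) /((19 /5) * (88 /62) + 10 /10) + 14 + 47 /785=9280.55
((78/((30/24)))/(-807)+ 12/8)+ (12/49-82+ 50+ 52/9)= -24.55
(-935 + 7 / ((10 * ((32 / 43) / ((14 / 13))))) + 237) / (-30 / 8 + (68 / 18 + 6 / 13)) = -13047597 / 9160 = -1424.41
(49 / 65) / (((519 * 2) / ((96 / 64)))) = 49 / 44980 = 0.00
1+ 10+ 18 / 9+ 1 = 14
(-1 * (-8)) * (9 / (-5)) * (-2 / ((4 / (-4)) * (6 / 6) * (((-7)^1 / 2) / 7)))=288 / 5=57.60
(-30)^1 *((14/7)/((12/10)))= -50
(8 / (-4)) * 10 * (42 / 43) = -840 / 43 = -19.53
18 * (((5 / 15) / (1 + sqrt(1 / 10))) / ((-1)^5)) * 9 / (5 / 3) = -36 + 18 * sqrt(10) / 5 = -24.62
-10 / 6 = -1.67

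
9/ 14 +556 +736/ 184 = 7849/ 14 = 560.64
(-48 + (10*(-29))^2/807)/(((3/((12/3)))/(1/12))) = 45364/7263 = 6.25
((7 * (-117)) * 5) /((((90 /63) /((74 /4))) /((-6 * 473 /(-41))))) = -300999699 /82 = -3670728.04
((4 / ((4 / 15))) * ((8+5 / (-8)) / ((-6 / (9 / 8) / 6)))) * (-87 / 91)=692955 / 5824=118.98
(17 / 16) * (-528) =-561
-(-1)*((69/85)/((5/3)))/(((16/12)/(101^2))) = 6334821/1700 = 3726.37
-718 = -718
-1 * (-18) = 18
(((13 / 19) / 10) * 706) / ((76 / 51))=234039 / 7220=32.42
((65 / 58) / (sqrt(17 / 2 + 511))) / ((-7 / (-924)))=4290 * sqrt(2078) / 30131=6.49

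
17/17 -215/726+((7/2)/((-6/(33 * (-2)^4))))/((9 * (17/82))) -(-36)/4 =-5752657/37026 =-155.37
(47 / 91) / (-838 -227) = -47 / 96915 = -0.00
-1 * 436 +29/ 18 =-7819/ 18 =-434.39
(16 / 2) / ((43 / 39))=312 / 43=7.26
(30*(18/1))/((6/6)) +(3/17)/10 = 91803/170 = 540.02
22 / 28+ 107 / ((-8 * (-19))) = 1585 / 1064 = 1.49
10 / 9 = 1.11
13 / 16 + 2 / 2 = 29 / 16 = 1.81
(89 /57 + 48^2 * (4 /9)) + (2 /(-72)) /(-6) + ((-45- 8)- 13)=3938059 /4104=959.57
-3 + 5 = 2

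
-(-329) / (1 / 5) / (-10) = -329 / 2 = -164.50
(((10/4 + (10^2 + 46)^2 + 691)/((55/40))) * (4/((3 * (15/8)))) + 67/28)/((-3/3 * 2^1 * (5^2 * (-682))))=17533029/52514000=0.33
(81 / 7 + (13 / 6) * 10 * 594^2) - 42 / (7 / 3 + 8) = 1658918889 / 217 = 7644787.51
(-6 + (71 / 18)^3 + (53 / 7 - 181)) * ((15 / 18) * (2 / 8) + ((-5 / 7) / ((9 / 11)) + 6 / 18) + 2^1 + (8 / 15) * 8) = -14417396311 / 20575296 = -700.71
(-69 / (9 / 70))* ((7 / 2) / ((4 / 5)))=-28175 / 12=-2347.92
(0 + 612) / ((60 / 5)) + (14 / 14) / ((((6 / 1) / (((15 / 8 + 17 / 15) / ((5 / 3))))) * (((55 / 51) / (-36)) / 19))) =-768927 / 5500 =-139.80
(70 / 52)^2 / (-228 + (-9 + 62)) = -7 / 676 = -0.01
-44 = -44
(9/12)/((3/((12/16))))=3/16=0.19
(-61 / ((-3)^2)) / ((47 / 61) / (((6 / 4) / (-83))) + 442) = -3721 / 219252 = -0.02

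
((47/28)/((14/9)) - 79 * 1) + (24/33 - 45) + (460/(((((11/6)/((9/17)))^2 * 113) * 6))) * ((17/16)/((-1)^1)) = -11139379989/91116872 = -122.25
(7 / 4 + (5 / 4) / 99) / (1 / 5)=8.81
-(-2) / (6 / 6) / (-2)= -1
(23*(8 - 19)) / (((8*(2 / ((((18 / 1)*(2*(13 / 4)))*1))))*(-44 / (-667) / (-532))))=238721301 / 16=14920081.31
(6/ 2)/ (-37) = -3/ 37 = -0.08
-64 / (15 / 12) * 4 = -1024 / 5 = -204.80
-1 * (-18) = 18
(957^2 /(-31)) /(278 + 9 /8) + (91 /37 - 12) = -926417 /8029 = -115.38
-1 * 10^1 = -10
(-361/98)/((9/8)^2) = -11552/3969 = -2.91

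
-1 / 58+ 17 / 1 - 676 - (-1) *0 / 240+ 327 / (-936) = -5965949 / 9048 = -659.37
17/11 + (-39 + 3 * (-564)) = -19024/11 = -1729.45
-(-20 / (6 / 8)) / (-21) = -80 / 63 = -1.27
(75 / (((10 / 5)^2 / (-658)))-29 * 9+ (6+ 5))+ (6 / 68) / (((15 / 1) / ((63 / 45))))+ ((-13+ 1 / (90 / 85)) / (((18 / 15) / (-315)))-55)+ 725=-44639833 / 5100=-8752.91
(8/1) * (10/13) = 80/13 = 6.15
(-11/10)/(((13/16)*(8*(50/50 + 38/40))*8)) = -11/1014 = -0.01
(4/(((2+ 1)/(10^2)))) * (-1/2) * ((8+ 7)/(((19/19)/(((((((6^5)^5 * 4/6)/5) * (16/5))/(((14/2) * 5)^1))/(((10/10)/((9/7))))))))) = -445601249122163482791.18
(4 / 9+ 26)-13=121 / 9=13.44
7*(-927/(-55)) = 6489/55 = 117.98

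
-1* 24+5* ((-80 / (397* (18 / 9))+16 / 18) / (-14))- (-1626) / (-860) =-281474663 / 10754730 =-26.17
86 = 86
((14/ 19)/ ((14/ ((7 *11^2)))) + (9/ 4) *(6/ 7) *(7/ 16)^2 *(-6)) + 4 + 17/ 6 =717889/ 14592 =49.20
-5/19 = -0.26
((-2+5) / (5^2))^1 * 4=12 / 25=0.48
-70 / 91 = -10 / 13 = -0.77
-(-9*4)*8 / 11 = 288 / 11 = 26.18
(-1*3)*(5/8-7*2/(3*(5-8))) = -157/24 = -6.54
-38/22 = -19/11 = -1.73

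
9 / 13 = 0.69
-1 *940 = -940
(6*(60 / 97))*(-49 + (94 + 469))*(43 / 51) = 2652240 / 1649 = 1608.39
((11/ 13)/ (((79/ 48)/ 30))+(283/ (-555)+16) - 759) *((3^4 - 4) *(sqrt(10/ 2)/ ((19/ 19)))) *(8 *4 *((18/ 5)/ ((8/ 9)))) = -6902251659072 *sqrt(5)/ 949975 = -16246642.18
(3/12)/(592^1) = 1/2368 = 0.00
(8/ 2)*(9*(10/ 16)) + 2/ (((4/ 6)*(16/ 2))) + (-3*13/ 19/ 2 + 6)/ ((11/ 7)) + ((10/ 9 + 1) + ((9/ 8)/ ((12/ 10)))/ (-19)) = 845753/ 30096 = 28.10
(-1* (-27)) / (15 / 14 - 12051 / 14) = -63 / 2006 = -0.03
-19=-19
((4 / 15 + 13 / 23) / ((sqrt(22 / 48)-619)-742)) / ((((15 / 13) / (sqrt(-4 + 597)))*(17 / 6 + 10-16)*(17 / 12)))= 59696*sqrt(39138) / 8256533582425 + 974955072*sqrt(593) / 8256533582425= 0.00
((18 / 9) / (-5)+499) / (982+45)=2493 / 5135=0.49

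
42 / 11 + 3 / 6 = 95 / 22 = 4.32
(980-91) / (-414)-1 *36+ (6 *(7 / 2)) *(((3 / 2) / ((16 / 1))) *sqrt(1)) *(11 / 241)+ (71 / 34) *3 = -862809173 / 27138528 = -31.79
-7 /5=-1.40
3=3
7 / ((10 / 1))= 7 / 10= 0.70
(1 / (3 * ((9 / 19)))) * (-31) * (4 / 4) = -589 / 27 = -21.81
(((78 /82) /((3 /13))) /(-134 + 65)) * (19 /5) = -3211 /14145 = -0.23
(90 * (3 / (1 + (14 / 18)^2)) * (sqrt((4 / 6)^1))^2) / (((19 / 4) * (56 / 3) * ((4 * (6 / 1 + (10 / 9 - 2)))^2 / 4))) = 177147 / 14634256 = 0.01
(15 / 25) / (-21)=-1 / 35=-0.03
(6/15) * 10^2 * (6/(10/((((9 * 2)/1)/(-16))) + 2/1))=-1080/31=-34.84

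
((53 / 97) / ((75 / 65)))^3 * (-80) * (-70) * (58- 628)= -2784128529728 / 8214057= -338946.82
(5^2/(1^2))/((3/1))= 25/3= 8.33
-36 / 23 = -1.57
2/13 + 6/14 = 53/91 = 0.58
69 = 69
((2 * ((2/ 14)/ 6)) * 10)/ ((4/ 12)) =10/ 7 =1.43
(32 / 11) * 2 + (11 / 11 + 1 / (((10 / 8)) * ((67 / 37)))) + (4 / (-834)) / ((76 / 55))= 423725363 / 58392510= 7.26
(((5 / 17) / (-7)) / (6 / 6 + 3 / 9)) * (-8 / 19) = 30 / 2261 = 0.01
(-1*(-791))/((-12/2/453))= -119441/2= -59720.50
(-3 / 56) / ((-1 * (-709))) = -3 / 39704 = -0.00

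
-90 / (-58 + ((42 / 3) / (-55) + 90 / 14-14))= 34650 / 25343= 1.37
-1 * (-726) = 726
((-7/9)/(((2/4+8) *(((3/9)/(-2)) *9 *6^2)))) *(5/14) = 5/8262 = 0.00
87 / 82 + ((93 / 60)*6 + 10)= 4174 / 205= 20.36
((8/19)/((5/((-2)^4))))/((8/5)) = 0.84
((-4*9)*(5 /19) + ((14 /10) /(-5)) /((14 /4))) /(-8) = 2269 /1900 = 1.19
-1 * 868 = -868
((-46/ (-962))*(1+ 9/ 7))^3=0.00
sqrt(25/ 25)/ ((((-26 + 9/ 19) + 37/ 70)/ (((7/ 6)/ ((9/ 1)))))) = -4655/ 897669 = -0.01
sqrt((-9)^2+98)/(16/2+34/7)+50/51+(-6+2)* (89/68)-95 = -5062/51+7* sqrt(179)/90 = -98.21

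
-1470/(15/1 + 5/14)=-4116/43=-95.72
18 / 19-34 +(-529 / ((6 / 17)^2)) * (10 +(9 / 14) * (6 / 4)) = -892387897 / 19152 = -46595.02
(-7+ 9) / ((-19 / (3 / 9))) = -2 / 57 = -0.04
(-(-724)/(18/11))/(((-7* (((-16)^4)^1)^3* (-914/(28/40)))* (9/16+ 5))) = 1991/64397428468607877120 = 0.00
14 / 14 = 1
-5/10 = -1/2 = -0.50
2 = 2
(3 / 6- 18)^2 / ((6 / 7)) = 8575 / 24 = 357.29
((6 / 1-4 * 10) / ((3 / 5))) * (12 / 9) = -680 / 9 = -75.56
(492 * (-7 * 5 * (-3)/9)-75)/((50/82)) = 46453/5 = 9290.60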